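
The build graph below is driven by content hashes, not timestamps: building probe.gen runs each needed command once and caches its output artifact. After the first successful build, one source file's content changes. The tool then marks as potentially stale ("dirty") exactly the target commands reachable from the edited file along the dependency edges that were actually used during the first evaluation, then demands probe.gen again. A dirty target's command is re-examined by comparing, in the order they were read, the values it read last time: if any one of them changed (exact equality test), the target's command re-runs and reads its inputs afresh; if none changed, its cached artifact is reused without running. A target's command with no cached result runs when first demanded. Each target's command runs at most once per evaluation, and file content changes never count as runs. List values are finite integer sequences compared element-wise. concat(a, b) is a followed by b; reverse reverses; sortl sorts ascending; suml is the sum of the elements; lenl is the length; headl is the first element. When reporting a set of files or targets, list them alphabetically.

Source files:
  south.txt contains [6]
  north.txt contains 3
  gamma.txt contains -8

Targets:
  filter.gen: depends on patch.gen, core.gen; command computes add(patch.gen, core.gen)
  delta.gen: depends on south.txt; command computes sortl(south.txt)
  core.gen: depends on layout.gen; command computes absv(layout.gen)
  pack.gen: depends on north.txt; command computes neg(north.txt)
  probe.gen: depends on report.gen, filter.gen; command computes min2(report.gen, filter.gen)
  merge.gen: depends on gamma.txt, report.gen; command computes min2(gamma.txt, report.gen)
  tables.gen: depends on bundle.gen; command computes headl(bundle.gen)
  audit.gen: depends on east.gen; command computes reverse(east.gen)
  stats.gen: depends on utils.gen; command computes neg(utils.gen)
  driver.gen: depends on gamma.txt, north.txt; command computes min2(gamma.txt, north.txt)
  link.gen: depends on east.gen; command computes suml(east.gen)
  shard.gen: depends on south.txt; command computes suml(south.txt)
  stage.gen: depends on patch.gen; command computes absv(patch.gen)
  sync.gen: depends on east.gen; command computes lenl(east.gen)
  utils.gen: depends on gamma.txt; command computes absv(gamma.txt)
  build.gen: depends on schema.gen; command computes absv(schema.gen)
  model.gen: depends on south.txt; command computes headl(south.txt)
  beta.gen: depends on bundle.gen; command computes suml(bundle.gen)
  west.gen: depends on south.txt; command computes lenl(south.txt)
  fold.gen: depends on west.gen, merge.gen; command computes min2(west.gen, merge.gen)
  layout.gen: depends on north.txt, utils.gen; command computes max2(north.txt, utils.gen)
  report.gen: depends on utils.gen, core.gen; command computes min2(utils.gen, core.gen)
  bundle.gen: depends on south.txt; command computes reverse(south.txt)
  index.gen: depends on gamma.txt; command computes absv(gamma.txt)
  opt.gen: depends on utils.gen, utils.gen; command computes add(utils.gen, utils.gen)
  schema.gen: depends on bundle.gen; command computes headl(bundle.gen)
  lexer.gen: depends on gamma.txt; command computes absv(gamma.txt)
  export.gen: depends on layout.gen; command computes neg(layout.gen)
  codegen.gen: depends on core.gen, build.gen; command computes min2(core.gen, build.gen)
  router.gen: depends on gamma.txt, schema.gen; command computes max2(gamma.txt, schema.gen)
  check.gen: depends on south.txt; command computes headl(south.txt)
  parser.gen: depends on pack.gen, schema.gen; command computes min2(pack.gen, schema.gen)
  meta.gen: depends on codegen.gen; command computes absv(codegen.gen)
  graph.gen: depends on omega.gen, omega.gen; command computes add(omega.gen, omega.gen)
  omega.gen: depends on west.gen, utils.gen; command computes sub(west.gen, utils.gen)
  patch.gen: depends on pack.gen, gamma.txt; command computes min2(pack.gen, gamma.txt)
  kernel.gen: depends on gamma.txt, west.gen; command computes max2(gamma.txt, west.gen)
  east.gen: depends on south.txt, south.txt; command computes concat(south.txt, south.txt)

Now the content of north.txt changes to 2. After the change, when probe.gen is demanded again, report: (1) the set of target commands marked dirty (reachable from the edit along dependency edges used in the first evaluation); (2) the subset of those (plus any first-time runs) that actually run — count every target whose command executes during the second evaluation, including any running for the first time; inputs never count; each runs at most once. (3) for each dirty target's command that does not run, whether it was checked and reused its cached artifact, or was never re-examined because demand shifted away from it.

Initial pass — values computed on the first demand:
  pack.gen = neg(3) = -3
  patch.gen = min2(-3, -8) = -8
  utils.gen = absv(-8) = 8
  layout.gen = max2(3, 8) = 8
  core.gen = absv(8) = 8
  filter.gen = add(-8, 8) = 0
  report.gen = min2(8, 8) = 8
  probe.gen = min2(8, 0) = 0

Second demand — change propagation:
  layout.gen: re-runs because north.txt 3->2; new result 8 (unchanged).
  core.gen: re-examined; everything it read last time is the same (layout.gen unchanged) — cache 8 kept, no run.
  pack.gen: re-runs because north.txt 3->2; new result -2.
  patch.gen: re-runs because pack.gen -3->-2; new result -8 (unchanged).
  filter.gen: re-examined; everything it read last time is the same (patch.gen unchanged, core.gen unchanged) — cache 0 kept, no run.
  report.gen: re-examined; everything it read last time is the same (utils.gen unchanged, core.gen unchanged) — cache 8 kept, no run.
  probe.gen: re-examined; everything it read last time is the same (report.gen unchanged, filter.gen unchanged) — cache 0 kept, no run.

The important point: at core.gen every value read last time is unchanged, so the dirty flag clears without a run.

Dirty set: core.gen, filter.gen, layout.gen, pack.gen, patch.gen, probe.gen, report.gen.
Run set: layout.gen, pack.gen, patch.gen (3 run).
Re-examined without running (cache reused): core.gen, filter.gen, probe.gen, report.gen.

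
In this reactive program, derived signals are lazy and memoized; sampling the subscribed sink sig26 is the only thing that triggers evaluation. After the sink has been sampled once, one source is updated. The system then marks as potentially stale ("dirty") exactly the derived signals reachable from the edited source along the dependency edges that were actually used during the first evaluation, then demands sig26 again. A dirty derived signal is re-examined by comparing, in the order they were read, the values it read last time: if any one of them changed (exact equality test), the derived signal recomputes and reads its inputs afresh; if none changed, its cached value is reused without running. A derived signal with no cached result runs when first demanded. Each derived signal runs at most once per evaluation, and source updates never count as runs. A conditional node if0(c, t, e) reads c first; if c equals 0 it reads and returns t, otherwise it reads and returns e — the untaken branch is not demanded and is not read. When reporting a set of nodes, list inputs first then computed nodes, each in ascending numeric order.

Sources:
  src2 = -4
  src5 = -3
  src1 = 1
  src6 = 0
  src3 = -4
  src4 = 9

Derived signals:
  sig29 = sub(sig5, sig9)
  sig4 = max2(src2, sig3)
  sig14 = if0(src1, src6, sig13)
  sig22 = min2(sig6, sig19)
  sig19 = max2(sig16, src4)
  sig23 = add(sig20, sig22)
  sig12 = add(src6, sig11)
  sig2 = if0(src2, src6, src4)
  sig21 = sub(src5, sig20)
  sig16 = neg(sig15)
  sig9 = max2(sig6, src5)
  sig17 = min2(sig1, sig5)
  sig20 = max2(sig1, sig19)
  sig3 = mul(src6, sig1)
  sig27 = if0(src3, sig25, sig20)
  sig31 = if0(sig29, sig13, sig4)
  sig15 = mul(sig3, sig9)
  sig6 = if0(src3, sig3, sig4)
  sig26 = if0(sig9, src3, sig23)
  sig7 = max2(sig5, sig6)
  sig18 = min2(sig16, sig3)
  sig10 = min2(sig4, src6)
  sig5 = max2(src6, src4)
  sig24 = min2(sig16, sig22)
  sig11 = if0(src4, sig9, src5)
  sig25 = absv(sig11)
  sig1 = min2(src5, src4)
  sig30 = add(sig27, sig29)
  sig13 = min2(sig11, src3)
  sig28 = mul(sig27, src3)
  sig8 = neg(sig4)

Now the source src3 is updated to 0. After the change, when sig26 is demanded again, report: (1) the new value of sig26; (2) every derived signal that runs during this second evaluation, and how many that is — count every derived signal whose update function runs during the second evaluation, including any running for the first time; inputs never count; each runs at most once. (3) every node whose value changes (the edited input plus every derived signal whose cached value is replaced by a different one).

Demanding sig26 again yields 0.
2 derived signals run: sig6, sig26.
The nodes whose values change: src3, sig26.
Note where the cutoff bites: sig9 is checked, finds nothing changed, and keeps its cache.

First demand of the output computes:
  sig1 = min2(-3, 9) = -3
  sig3 = mul(0, -3) = 0
  sig4 = max2(-4, 0) = 0
  sig6 = if0(src3=-4 -> else branch sig4) = 0
  sig9 = max2(0, -3) = 0
  sig26 = if0(sig9=0 -> then branch src3) = -4

After the edit, cleaning proceeds:
  sig6: a read changed (src3 -4->0) — executes, giving 0 — identical to its old value.
  sig9: dirty, but its reads are unchanged (sig6 unchanged, src5 unchanged); cached 0 stands.
  sig26: a read changed (src3 -4->0) — executes, giving 0.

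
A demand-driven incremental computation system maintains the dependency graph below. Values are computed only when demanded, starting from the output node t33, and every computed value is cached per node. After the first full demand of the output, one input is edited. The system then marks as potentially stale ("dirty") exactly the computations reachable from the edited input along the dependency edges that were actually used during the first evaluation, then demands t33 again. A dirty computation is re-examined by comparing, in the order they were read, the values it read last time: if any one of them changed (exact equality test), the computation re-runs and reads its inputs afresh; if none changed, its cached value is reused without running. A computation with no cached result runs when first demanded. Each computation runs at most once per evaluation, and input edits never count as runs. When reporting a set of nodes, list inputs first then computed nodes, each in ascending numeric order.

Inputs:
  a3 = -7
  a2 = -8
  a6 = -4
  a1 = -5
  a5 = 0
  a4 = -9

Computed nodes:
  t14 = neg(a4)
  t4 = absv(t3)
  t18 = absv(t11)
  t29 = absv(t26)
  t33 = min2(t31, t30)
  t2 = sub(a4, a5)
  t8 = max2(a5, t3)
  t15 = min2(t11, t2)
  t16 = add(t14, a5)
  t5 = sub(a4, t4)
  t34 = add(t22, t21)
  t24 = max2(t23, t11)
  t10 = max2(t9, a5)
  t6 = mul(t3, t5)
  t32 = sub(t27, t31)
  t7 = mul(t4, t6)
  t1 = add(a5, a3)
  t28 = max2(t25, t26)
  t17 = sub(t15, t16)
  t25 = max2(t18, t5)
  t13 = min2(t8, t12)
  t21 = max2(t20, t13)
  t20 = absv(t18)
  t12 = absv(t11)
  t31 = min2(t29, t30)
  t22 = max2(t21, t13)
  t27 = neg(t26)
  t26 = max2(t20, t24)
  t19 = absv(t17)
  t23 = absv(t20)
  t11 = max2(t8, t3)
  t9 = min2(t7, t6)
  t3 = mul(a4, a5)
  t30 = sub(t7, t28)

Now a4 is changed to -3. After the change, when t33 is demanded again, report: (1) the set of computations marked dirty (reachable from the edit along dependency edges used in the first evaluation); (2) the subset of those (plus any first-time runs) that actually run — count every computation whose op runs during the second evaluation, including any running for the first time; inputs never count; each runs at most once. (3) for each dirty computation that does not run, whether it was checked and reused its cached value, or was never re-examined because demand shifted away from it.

First evaluation (everything demanded from the output):
  t3 = mul(-9, 0) = 0
  t4 = absv(0) = 0
  t5 = sub(-9, 0) = -9
  t6 = mul(0, -9) = 0
  t7 = mul(0, 0) = 0
  t8 = max2(0, 0) = 0
  t11 = max2(0, 0) = 0
  t18 = absv(0) = 0
  t20 = absv(0) = 0
  t23 = absv(0) = 0
  t24 = max2(0, 0) = 0
  t25 = max2(0, -9) = 0
  t26 = max2(0, 0) = 0
  t28 = max2(0, 0) = 0
  t29 = absv(0) = 0
  t30 = sub(0, 0) = 0
  t31 = min2(0, 0) = 0
  t33 = min2(0, 0) = 0

Propagation after the edit:
  t3: runs — a4 -9->-3; result 0 (same value as before).
  t4: checked — values it read are unchanged (t3 unchanged); reused cached 0 without running.
  t5: runs — a4 -9->-3; result -3.
  t6: runs — t5 -9->-3; result 0 (same value as before).
  t7: checked — values it read are unchanged (t4 unchanged, t6 unchanged); reused cached 0 without running.
  t8: checked — values it read are unchanged (a5 unchanged, t3 unchanged); reused cached 0 without running.
  t11: checked — values it read are unchanged (t8 unchanged, t3 unchanged); reused cached 0 without running.
  t18: checked — values it read are unchanged (t11 unchanged); reused cached 0 without running.
  t20: checked — values it read are unchanged (t18 unchanged); reused cached 0 without running.
  t23: checked — values it read are unchanged (t20 unchanged); reused cached 0 without running.
  t24: checked — values it read are unchanged (t23 unchanged, t11 unchanged); reused cached 0 without running.
  t25: runs — t5 -9->-3; result 0 (same value as before).
  t26: checked — values it read are unchanged (t20 unchanged, t24 unchanged); reused cached 0 without running.
  t28: checked — values it read are unchanged (t25 unchanged, t26 unchanged); reused cached 0 without running.
  t29: checked — values it read are unchanged (t26 unchanged); reused cached 0 without running.
  t30: checked — values it read are unchanged (t7 unchanged, t28 unchanged); reused cached 0 without running.
  t31: checked — values it read are unchanged (t29 unchanged, t30 unchanged); reused cached 0 without running.
  t33: checked — values it read are unchanged (t31 unchanged, t30 unchanged); reused cached 0 without running.

Key observation: the cutoff stops propagation at t4 — its inputs' values are unchanged, so it reuses its cache.

Marked dirty: t3, t4, t5, t6, t7, t8, t11, t18, t20, t23, t24, t25, t26, t28, t29, t30, t31, t33.
Computations that run: t3, t5, t6, t25 — 4 in total.
Checked but reused from cache: t4, t7, t8, t11, t18, t20, t23, t24, t26, t28, t29, t30, t31, t33.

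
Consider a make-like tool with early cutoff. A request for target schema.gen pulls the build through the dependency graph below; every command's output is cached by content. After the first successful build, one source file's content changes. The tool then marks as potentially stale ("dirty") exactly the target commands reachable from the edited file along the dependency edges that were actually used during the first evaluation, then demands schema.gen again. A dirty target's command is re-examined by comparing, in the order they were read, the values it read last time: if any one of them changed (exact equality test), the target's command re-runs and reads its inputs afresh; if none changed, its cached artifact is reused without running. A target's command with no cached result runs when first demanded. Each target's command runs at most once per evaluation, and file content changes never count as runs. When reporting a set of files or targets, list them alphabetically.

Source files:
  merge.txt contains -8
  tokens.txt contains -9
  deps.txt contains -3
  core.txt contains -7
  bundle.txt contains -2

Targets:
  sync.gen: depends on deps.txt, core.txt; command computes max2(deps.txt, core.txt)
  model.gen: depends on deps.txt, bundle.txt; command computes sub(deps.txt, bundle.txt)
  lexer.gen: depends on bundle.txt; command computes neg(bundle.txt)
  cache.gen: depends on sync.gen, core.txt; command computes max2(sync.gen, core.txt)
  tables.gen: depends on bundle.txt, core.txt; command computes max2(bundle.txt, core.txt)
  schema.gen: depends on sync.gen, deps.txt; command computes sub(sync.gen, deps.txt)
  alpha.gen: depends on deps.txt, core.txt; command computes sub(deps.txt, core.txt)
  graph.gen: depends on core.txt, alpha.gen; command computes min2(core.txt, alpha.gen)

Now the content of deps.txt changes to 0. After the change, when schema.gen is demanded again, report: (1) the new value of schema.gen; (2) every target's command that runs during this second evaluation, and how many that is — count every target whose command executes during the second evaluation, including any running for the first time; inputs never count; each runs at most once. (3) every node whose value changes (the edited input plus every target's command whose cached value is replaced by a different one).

First demand of the output computes:
  sync.gen = max2(-3, -7) = -3
  schema.gen = sub(-3, -3) = 0

After the edit, cleaning proceeds:
  sync.gen: a read changed (deps.txt -3->0) — executes, giving 0.
  schema.gen: a read changed (sync.gen -3->0; deps.txt -3->0) — executes, giving 0 — identical to its old value.

Demanding schema.gen again yields 0.
2 target commands run: schema.gen, sync.gen.
The nodes whose values change: deps.txt, sync.gen.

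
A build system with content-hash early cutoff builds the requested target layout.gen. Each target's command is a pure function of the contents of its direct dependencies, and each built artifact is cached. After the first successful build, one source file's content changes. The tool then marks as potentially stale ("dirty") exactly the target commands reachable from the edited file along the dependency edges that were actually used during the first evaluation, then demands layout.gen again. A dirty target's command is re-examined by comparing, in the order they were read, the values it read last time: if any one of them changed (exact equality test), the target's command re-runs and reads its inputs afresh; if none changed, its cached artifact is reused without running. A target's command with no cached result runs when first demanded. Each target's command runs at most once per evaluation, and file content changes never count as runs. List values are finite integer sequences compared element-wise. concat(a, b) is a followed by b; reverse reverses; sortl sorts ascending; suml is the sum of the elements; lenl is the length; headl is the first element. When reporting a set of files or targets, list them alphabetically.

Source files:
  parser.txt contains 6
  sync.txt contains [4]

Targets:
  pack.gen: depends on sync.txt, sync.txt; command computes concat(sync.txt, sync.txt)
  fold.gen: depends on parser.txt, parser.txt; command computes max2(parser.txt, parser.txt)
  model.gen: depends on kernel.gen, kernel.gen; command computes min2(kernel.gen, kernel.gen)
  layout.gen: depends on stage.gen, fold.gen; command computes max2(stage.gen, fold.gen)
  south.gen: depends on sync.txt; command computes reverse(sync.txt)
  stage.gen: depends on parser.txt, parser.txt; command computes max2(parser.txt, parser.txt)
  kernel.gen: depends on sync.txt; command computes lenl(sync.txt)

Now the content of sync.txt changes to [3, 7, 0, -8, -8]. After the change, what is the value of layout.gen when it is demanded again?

New value of layout.gen: 6.
Key observation: sync.txt is never demanded by the output, so the edit triggers no recomputation at all.

First evaluation (everything demanded from the output):
  fold.gen = max2(6, 6) = 6
  stage.gen = max2(6, 6) = 6
  layout.gen = max2(6, 6) = 6

Propagation after the edit:
  sync.txt feeds no computation that the output demands — nothing is marked dirty and nothing runs.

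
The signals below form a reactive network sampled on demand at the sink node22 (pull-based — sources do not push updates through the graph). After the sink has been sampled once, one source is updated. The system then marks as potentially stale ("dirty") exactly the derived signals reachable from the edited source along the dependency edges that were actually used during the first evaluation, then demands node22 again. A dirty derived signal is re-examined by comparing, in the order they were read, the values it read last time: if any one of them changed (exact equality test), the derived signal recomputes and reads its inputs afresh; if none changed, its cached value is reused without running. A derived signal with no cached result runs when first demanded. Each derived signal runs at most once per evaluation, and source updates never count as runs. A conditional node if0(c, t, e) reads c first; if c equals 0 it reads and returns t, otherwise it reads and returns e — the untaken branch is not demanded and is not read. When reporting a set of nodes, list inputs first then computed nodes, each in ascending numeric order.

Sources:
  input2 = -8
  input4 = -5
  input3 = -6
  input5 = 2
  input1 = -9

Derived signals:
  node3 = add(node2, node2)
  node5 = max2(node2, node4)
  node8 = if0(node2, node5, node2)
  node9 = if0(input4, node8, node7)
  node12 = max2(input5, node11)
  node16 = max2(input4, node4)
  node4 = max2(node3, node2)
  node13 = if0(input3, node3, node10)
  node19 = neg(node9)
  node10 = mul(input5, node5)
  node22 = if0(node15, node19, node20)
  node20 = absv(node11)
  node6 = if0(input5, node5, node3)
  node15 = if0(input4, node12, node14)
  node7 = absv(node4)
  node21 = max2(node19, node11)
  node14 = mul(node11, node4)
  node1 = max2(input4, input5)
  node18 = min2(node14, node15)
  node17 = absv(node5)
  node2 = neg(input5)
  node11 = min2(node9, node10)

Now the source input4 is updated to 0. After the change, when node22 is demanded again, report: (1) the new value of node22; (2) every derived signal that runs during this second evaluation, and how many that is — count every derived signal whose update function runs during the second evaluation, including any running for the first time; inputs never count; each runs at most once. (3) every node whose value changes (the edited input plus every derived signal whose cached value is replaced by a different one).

node22 now evaluates to 4.
Run set: node8, node9, node11, node12, node15, node22 (6 run).
Changed values: input4, node9, node15.
The important point: the flipped condition redirects demand; node14 is left stale, never re-checked.

Initial pass — values computed on the first demand:
  node2 = neg(2) = -2
  node3 = add(-2, -2) = -4
  node4 = max2(-4, -2) = -2
  node5 = max2(-2, -2) = -2
  node7 = absv(-2) = 2
  node9 = if0(input4=-5 -> else branch node7) = 2
  node10 = mul(2, -2) = -4
  node11 = min2(2, -4) = -4
  node14 = mul(-4, -2) = 8
  node15 = if0(input4=-5 -> else branch node14) = 8
  node20 = absv(-4) = 4
  node22 = if0(node15=8 -> else branch node20) = 4

Second demand — change propagation:
  node8: newly demanded (no cache) — executes and yields -2.
  node9: re-runs because input4 -5->0; new result -2.
  node11: re-runs because node9 2->-2; new result -4 (unchanged).
  node12: newly demanded (no cache) — executes and yields 2.
  node14: dirty yet unreached — the second evaluation never asks for it.
  node15: re-runs because input4 -5->0; new result 2.
  node20: re-examined; everything it read last time is the same (node11 unchanged) — cache 4 kept, no run.
  node22: re-runs because node15 8->2; new result 4 (unchanged).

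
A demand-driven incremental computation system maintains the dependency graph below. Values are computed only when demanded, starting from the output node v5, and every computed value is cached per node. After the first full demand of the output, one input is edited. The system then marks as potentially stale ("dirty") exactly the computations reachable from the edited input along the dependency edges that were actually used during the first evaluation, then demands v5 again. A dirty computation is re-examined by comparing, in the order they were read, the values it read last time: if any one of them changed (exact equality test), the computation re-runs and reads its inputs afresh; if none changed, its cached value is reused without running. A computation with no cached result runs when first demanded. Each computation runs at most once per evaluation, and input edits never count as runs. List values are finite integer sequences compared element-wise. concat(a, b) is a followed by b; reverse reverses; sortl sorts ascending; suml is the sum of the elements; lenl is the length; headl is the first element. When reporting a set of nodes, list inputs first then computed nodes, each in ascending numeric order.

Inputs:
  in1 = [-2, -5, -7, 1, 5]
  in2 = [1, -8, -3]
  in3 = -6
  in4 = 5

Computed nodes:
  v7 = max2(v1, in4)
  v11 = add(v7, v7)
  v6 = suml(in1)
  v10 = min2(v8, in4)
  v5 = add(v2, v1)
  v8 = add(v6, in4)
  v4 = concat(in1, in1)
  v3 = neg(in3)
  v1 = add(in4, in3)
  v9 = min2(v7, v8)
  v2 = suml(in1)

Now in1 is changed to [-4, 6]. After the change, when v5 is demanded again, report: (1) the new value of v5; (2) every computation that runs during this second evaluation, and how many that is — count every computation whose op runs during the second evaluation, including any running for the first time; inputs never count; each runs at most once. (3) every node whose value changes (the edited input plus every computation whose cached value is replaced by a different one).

First evaluation (everything demanded from the output):
  v1 = add(5, -6) = -1
  v2 = suml([-2, -5, -7, 1, 5]) = -8
  v5 = add(-8, -1) = -9

Propagation after the edit:
  v2: runs — in1 [-2, -5, -7, 1, 5]->[-4, 6]; result 2.
  v5: runs — v2 -8->2; result 1.

New value of v5: 1.
Computations that run: v2, v5 — 2 in total.
Values that change: in1, v2, v5.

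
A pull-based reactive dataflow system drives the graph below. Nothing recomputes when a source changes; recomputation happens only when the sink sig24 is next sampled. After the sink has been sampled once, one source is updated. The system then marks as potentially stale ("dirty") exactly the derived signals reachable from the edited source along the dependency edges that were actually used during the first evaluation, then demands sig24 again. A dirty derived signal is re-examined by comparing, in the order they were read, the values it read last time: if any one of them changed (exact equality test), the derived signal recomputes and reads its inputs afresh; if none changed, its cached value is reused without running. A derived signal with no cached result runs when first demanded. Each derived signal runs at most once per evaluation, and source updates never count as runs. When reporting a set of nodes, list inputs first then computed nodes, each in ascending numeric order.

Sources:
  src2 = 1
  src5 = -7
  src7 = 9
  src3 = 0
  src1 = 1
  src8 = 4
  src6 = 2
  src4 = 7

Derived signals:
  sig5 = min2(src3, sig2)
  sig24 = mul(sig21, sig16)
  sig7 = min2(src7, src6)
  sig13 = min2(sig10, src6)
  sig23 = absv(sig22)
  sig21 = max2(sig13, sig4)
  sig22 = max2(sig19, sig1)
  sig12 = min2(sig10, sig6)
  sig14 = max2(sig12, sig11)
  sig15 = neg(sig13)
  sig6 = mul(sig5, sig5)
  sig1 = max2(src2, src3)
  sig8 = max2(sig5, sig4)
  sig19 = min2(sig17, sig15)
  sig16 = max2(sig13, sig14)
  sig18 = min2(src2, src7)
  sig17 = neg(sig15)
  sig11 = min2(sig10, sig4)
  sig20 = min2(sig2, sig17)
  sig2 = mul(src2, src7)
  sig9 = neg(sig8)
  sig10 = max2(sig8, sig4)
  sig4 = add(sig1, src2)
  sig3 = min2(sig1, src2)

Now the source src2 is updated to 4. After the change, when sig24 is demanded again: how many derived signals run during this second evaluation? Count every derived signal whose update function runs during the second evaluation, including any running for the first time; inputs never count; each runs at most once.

First evaluation (everything demanded from the output):
  sig1 = max2(1, 0) = 1
  sig2 = mul(1, 9) = 9
  sig4 = add(1, 1) = 2
  sig5 = min2(0, 9) = 0
  sig6 = mul(0, 0) = 0
  sig8 = max2(0, 2) = 2
  sig10 = max2(2, 2) = 2
  sig11 = min2(2, 2) = 2
  sig12 = min2(2, 0) = 0
  sig13 = min2(2, 2) = 2
  sig14 = max2(0, 2) = 2
  sig16 = max2(2, 2) = 2
  sig21 = max2(2, 2) = 2
  sig24 = mul(2, 2) = 4

Propagation after the edit:
  sig1: runs — src2 1->4; result 4.
  sig2: runs — src2 1->4; result 36.
  sig4: runs — sig1 1->4; src2 1->4; result 8.
  sig5: runs — sig2 9->36; result 0 (same value as before).
  sig6: checked — values it read are unchanged (sig5 unchanged, sig5 unchanged); reused cached 0 without running.
  sig8: runs — sig4 2->8; result 8.
  sig10: runs — sig8 2->8; sig4 2->8; result 8.
  sig11: runs — sig10 2->8; sig4 2->8; result 8.
  sig12: runs — sig10 2->8; result 0 (same value as before).
  sig13: runs — sig10 2->8; result 2 (same value as before).
  sig14: runs — sig11 2->8; result 8.
  sig16: runs — sig14 2->8; result 8.
  sig21: runs — sig4 2->8; result 8.
  sig24: runs — sig21 2->8; sig16 2->8; result 64.

Key observation: the cutoff stops propagation at sig6 — its inputs' values are unchanged, so it reuses its cache.

Derived signals that run: sig1, sig2, sig4, sig5, sig8, sig10, sig11, sig12, sig13, sig14, sig16, sig21, sig24 — 13 in total.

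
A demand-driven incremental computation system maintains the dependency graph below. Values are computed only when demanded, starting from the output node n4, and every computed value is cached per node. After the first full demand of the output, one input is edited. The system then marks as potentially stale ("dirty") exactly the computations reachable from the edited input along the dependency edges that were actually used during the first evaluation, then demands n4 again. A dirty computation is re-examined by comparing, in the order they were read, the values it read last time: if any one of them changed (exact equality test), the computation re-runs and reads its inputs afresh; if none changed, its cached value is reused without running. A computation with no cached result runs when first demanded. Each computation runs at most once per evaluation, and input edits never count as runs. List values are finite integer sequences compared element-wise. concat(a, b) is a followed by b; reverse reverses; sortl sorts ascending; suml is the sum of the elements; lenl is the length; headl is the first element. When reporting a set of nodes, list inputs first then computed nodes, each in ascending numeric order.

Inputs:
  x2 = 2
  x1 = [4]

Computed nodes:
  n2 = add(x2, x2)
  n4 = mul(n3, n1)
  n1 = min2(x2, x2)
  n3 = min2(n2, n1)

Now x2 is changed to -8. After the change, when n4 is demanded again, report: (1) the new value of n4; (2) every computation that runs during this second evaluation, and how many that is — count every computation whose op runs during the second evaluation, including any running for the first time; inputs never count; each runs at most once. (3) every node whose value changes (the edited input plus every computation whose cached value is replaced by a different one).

New value of n4: 128.
Computations that run: n1, n2, n3, n4 — 4 in total.
Values that change: x2, n1, n2, n3, n4.

First evaluation (everything demanded from the output):
  n1 = min2(2, 2) = 2
  n2 = add(2, 2) = 4
  n3 = min2(4, 2) = 2
  n4 = mul(2, 2) = 4

Propagation after the edit:
  n1: runs — x2 2->-8; x2 2->-8; result -8.
  n2: runs — x2 2->-8; x2 2->-8; result -16.
  n3: runs — n2 4->-16; n1 2->-8; result -16.
  n4: runs — n3 2->-16; n1 2->-8; result 128.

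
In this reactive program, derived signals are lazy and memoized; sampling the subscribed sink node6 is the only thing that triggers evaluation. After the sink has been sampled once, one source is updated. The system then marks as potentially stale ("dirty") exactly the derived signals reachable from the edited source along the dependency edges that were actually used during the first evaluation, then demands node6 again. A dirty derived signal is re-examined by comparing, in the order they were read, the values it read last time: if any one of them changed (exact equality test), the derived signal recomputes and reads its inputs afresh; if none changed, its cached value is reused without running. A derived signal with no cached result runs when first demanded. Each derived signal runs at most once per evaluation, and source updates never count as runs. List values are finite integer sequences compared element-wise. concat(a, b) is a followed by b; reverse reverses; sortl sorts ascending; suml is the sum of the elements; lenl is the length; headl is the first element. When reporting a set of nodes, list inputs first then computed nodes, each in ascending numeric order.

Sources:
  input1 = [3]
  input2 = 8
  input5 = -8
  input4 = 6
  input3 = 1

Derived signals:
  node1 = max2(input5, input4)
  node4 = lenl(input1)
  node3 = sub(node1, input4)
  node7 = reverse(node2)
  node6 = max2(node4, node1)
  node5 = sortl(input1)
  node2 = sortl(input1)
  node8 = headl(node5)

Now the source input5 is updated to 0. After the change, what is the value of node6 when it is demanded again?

Demanding node6 again yields 6.
Note the absorption at node1: it re-runs yet its value is the same, leaving the output's value untouched.

First demand of the output computes:
  node1 = max2(-8, 6) = 6
  node4 = lenl([3]) = 1
  node6 = max2(1, 6) = 6

After the edit, cleaning proceeds:
  node1: a read changed (input5 -8->0) — executes, giving 6 — identical to its old value.
  node6: dirty, but its reads are unchanged (node4 unchanged, node1 unchanged); cached 6 stands.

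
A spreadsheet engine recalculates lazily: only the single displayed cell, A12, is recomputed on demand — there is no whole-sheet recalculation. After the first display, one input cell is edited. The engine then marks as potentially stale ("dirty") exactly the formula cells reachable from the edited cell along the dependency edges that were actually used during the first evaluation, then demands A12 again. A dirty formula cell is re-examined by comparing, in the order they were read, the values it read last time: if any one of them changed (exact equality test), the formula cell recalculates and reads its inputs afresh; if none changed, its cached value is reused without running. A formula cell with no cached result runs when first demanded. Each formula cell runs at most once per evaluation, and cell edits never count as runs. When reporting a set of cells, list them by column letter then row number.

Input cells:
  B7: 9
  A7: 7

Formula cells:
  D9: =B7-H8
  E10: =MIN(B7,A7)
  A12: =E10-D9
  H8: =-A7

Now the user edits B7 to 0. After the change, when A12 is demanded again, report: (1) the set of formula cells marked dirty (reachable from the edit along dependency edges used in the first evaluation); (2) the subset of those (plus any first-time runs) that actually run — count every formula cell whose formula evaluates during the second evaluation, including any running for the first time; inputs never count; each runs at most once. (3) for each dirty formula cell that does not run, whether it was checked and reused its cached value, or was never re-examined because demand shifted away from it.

Marked dirty: A12, D9, E10.
Formula cells that run: A12, D9, E10 — 3 in total.
Every dirty formula cell ran.

First evaluation (everything demanded from the output):
  E10 = MIN(9, 7) = 7
  H8 = -(7) = -7
  D9 = 9 - -7 = 16
  A12 = 7 - 16 = -9

Propagation after the edit:
  D9: runs — B7 9->0; result 7.
  E10: runs — B7 9->0; result 0.
  A12: runs — E10 7->0; D9 16->7; result -7.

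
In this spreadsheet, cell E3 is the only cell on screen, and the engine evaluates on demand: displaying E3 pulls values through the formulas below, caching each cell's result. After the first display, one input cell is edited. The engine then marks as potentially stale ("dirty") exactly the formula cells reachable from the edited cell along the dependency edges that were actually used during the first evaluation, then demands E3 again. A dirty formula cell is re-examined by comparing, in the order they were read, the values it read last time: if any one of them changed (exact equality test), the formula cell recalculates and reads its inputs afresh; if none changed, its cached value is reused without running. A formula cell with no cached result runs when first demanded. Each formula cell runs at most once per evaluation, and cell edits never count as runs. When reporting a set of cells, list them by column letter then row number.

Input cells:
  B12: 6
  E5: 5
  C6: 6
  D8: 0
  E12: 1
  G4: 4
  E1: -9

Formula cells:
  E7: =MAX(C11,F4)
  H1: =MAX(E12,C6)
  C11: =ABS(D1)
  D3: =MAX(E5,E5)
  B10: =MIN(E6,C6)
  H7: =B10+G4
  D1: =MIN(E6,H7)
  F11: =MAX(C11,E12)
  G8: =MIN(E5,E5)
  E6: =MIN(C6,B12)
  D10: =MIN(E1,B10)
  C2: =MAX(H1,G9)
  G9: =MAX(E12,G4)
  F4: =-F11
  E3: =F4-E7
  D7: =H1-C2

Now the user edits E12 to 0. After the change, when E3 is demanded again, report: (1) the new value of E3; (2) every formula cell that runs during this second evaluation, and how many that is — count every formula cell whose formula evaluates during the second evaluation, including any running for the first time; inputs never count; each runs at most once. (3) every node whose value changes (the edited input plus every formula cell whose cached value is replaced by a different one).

E3 now evaluates to -12.
Run set: F11 (1 run).
Changed values: E12.
The important point: F11 recomputes to an identical value, and the output ends up unchanged.

Initial pass — values computed on the first demand:
  E6 = MIN(6, 6) = 6
  B10 = MIN(6, 6) = 6
  H7 = 6 + 4 = 10
  D1 = MIN(6, 10) = 6
  C11 = ABS(6) = 6
  F11 = MAX(6, 1) = 6
  F4 = -(6) = -6
  E7 = MAX(6, -6) = 6
  E3 = -6 - 6 = -12

Second demand — change propagation:
  F11: re-runs because E12 1->0; new result 6 (unchanged).
  F4: re-examined; everything it read last time is the same (F11 unchanged) — cache -6 kept, no run.
  E7: re-examined; everything it read last time is the same (C11 unchanged, F4 unchanged) — cache 6 kept, no run.
  E3: re-examined; everything it read last time is the same (F4 unchanged, E7 unchanged) — cache -12 kept, no run.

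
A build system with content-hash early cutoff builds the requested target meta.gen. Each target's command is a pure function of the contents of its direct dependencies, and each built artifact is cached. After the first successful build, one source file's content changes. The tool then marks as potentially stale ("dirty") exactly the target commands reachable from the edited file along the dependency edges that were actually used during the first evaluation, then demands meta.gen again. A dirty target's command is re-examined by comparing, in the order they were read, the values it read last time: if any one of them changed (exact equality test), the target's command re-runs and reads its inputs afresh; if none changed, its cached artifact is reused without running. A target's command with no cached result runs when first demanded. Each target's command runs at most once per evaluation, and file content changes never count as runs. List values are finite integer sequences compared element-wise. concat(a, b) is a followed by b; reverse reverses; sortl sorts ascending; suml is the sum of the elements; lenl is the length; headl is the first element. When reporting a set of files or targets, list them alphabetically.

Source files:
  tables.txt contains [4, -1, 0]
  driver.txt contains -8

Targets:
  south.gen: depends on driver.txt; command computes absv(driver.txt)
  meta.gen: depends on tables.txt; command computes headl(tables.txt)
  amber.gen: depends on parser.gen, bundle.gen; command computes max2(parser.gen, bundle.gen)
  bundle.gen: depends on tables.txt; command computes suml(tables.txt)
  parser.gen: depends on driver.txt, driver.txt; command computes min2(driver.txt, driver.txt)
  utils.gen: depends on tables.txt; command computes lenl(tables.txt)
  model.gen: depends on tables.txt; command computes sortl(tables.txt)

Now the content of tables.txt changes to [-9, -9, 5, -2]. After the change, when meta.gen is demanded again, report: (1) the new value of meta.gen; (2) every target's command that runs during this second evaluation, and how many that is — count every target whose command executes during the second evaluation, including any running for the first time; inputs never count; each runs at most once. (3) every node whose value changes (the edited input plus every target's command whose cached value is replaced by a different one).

New value of meta.gen: -9.
Target commands that run: meta.gen — 1 in total.
Values that change: meta.gen, tables.txt.

First evaluation (everything demanded from the output):
  meta.gen = headl([4, -1, 0]) = 4

Propagation after the edit:
  meta.gen: runs — tables.txt [4, -1, 0]->[-9, -9, 5, -2]; result -9.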